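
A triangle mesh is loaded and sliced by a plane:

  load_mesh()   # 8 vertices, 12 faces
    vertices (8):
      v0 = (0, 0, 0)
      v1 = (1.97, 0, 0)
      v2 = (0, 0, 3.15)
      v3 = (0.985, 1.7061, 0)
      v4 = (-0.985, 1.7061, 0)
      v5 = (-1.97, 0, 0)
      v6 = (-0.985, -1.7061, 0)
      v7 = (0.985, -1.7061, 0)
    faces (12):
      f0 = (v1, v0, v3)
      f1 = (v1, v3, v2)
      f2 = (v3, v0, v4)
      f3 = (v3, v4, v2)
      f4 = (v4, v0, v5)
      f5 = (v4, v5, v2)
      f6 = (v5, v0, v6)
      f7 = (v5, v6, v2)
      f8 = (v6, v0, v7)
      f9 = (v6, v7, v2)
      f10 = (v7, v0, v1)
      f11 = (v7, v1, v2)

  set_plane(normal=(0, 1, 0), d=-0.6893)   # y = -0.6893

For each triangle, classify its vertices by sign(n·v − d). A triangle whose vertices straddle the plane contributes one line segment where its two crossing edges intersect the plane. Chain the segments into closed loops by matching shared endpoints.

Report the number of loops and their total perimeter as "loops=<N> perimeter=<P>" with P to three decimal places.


Straddling triangles (6 of 12):
  (v5,v0,v6) [++-] → (-0.397961, -0.6893, 0)–(-1.57204, -0.6893, 0)  len=1.1741
  (v5,v6,v2) [+-+] → (-1.57204, -0.6893, 0)–(-0.397961, -0.6893, 1.87733)  len=2.2142
  (v6,v0,v7) [-+-] → (-0.397961, -0.6893, 0)–(0.397961, -0.6893, 0)  len=0.7959
  (v6,v7,v2) [--+] → (0.397961, -0.6893, 1.87733)–(-0.397961, -0.6893, 1.87733)  len=0.7959
  (v7,v0,v1) [-++] → (0.397961, -0.6893, 0)–(1.57204, -0.6893, 0)  len=1.1741
  (v7,v1,v2) [-++] → (1.57204, -0.6893, 0)–(0.397961, -0.6893, 1.87733)  len=2.2142

Chained into 1 loop(s):
  loop 1: 6 segments, perimeter = 8.3685
Total perimeter = 8.368

loops=1 perimeter=8.368


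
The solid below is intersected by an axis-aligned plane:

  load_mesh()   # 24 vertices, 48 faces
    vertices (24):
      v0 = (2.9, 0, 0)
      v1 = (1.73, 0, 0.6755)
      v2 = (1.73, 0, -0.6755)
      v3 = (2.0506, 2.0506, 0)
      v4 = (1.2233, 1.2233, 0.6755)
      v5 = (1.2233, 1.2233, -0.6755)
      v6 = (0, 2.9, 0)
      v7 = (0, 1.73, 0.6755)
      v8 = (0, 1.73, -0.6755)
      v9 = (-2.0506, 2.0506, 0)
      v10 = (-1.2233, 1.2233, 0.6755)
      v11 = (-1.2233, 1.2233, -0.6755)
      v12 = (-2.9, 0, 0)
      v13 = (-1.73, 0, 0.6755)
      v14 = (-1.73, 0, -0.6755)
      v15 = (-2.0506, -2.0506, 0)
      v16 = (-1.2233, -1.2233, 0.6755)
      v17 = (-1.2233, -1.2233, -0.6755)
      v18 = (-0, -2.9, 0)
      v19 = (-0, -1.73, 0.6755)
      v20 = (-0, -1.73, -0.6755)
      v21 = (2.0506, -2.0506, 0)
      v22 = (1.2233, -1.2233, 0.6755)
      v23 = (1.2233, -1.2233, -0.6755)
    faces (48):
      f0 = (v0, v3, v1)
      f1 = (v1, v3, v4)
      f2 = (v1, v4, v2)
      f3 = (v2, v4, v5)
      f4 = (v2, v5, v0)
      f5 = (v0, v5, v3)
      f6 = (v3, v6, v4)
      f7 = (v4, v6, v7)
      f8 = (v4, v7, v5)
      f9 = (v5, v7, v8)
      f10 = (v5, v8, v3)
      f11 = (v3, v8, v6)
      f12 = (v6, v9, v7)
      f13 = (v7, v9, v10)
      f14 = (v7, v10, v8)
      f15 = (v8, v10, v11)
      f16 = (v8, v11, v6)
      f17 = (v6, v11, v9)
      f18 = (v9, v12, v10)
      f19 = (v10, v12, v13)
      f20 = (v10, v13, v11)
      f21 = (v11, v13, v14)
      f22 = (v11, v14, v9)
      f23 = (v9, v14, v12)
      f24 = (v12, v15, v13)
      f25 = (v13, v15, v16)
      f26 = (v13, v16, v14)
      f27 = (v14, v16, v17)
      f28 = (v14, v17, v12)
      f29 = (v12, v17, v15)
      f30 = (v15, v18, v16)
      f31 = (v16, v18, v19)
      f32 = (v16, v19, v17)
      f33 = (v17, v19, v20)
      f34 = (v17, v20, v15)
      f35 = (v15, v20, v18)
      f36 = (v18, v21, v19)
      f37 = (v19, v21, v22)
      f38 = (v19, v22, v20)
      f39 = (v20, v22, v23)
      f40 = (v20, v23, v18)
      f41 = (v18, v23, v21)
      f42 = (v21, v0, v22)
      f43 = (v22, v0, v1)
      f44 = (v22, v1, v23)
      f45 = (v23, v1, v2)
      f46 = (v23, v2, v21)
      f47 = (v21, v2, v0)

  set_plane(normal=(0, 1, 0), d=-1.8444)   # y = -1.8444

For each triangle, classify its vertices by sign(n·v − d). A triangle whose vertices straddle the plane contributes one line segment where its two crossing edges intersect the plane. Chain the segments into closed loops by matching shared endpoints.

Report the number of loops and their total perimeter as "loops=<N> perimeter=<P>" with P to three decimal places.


Straddling triangles (14 of 48):
  (v12,v15,v13) [+-+] → (-2.13601, -1.8444, 0)–(-2.01836, -1.8444, 0.0679255)  len=0.1359
  (v13,v15,v16) [+-+] → (-2.01836, -1.8444, 0.0679255)–(-1.8444, -1.8444, 0.168365)  len=0.2009
  (v12,v17,v15) [++-] → (-1.8444, -1.8444, -0.168365)–(-2.13601, -1.8444, 0)  len=0.3367
  (v15,v18,v16) [--+] → (-0.770153, -1.8444, 0.425275)–(-1.8444, -1.8444, 0.168365)  len=1.1045
  (v16,v18,v19) [+-+] → (-0.770153, -1.8444, 0.425275)–(0, -1.8444, 0.609451)  len=0.7919
  (v17,v20,v15) [++-] → (-0.731718, -1.8444, -0.434461)–(-1.8444, -1.8444, -0.168365)  len=1.1441
  (v15,v20,v18) [-+-] → (-0.731718, -1.8444, -0.434461)–(0, -1.8444, -0.609451)  len=0.7524
  (v18,v21,v19) [--+] → (0.731718, -1.8444, 0.434461)–(0, -1.8444, 0.609451)  len=0.7524
  (v19,v21,v22) [+-+] → (0.731718, -1.8444, 0.434461)–(1.8444, -1.8444, 0.168365)  len=1.1441
  (v20,v23,v18) [++-] → (0.770153, -1.8444, -0.425275)–(0, -1.8444, -0.609451)  len=0.7919
  (v18,v23,v21) [-+-] → (0.770153, -1.8444, -0.425275)–(1.8444, -1.8444, -0.168365)  len=1.1045
  (v21,v0,v22) [-++] → (2.13601, -1.8444, 0)–(1.8444, -1.8444, 0.168365)  len=0.3367
  (v23,v2,v21) [++-] → (2.01836, -1.8444, -0.0679255)–(1.8444, -1.8444, -0.168365)  len=0.2009
  (v21,v2,v0) [-++] → (2.01836, -1.8444, -0.0679255)–(2.13601, -1.8444, 0)  len=0.1359

Chained into 1 loop(s):
  loop 1: 14 segments, perimeter = 8.9325
Total perimeter = 8.933

loops=1 perimeter=8.933


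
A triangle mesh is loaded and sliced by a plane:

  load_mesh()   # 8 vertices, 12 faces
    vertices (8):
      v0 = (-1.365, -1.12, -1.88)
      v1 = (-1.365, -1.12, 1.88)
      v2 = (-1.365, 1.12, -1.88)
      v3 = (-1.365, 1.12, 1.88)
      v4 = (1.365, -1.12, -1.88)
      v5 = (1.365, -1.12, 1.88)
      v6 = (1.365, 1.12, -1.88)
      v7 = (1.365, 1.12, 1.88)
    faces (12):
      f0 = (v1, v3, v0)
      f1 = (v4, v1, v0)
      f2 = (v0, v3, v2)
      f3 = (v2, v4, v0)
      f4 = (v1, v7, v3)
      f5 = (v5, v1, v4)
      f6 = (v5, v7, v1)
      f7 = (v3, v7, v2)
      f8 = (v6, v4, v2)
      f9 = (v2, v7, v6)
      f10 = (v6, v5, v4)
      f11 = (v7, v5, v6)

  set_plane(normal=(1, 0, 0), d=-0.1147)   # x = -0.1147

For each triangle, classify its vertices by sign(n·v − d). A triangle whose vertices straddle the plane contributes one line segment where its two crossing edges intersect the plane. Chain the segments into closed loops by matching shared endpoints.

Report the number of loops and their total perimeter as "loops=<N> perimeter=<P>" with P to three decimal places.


Straddling triangles (8 of 12):
  (v4,v1,v0) [+--] → (-0.1147, -1.12, 0.157975)–(-0.1147, -1.12, -1.88)  len=2.0380
  (v2,v4,v0) [-+-] → (-0.1147, 0.0941128, -1.88)–(-0.1147, -1.12, -1.88)  len=1.2141
  (v1,v7,v3) [-+-] → (-0.1147, -0.0941128, 1.88)–(-0.1147, 1.12, 1.88)  len=1.2141
  (v5,v1,v4) [+-+] → (-0.1147, -1.12, 1.88)–(-0.1147, -1.12, 0.157975)  len=1.7220
  (v5,v7,v1) [++-] → (-0.1147, -0.0941128, 1.88)–(-0.1147, -1.12, 1.88)  len=1.0259
  (v3,v7,v2) [-+-] → (-0.1147, 1.12, 1.88)–(-0.1147, 1.12, -0.157975)  len=2.0380
  (v6,v4,v2) [++-] → (-0.1147, 0.0941128, -1.88)–(-0.1147, 1.12, -1.88)  len=1.0259
  (v2,v7,v6) [-++] → (-0.1147, 1.12, -0.157975)–(-0.1147, 1.12, -1.88)  len=1.7220

Chained into 1 loop(s):
  loop 1: 8 segments, perimeter = 12.0000
Total perimeter = 12.000

loops=1 perimeter=12.000


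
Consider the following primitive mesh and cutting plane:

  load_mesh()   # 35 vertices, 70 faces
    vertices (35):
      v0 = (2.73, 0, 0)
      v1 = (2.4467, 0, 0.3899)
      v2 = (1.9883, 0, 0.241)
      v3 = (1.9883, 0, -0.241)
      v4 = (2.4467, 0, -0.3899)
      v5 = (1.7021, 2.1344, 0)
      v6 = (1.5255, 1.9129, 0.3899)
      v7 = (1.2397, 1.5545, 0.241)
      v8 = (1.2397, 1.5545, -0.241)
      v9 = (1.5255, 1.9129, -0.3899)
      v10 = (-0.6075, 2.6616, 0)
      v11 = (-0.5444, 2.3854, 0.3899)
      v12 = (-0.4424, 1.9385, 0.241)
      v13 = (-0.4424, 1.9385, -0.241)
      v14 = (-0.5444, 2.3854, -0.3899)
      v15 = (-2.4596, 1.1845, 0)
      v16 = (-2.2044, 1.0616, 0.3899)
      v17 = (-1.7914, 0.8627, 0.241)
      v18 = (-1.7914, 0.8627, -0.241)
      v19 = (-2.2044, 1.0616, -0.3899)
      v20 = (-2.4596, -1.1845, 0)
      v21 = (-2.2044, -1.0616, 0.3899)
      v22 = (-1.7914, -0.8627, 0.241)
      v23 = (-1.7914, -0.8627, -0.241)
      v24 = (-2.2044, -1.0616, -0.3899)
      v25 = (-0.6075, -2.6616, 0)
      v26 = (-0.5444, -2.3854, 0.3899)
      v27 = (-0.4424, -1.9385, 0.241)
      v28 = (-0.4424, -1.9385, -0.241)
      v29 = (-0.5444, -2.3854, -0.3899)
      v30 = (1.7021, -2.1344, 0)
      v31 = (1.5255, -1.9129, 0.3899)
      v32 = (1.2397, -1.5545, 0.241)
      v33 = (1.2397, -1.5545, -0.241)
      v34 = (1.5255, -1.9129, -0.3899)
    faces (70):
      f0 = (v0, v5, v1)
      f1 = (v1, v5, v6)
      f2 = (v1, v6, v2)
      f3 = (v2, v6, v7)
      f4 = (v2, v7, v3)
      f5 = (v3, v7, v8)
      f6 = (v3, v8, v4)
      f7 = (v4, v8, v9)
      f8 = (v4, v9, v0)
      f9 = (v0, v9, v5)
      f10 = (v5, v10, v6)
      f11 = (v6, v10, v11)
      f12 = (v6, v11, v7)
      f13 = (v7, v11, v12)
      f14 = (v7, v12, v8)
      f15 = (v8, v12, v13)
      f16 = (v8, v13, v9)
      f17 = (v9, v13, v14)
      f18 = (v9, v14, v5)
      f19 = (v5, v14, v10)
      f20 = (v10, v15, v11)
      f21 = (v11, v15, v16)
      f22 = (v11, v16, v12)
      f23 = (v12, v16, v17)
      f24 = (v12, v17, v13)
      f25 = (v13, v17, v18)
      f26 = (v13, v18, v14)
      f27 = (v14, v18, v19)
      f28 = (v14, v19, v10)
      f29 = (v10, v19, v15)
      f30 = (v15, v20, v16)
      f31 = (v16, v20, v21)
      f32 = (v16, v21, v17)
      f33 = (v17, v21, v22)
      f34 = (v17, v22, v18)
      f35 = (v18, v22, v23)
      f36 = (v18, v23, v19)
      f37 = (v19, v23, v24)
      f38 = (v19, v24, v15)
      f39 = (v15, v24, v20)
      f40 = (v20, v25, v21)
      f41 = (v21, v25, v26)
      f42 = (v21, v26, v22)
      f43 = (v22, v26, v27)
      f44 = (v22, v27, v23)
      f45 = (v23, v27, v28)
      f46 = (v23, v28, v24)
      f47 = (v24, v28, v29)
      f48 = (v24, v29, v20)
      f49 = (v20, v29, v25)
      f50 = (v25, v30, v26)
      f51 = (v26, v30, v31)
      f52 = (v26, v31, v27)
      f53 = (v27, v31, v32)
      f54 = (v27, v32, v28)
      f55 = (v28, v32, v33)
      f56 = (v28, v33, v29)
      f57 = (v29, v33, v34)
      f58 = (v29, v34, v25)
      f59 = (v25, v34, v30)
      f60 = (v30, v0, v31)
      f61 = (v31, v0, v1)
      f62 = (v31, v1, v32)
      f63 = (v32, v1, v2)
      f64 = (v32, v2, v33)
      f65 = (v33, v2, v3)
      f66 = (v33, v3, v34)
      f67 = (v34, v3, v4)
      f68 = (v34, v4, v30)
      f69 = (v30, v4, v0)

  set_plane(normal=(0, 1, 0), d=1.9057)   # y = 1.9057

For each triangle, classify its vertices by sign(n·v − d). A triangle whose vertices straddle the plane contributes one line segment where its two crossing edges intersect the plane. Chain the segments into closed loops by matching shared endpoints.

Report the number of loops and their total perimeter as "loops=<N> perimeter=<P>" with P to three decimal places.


Straddling triangles (22 of 70):
  (v0,v5,v1) [-+-] → (1.81224, 1.9057, 0)–(1.78188, 1.9057, 0.0417776)  len=0.0516
  (v1,v5,v6) [-++] → (1.78188, 1.9057, 0.0417776)–(1.52897, 1.9057, 0.3899)  len=0.4303
  (v1,v6,v2) [-+-] → (1.52897, 1.9057, 0.3899)–(1.52724, 1.9057, 0.38934)  len=0.0018
  (v2,v6,v7) [-+-] → (1.52724, 1.9057, 0.38934)–(1.51976, 1.9057, 0.386909)  len=0.0079
  (v4,v8,v9) [--+] → (1.51976, 1.9057, -0.386909)–(1.52897, 1.9057, -0.3899)  len=0.0097
  (v4,v9,v0) [-+-] → (1.52897, 1.9057, -0.3899)–(1.53003, 1.9057, -0.388432)  len=0.0018
  (v0,v9,v5) [-++] → (1.53003, 1.9057, -0.388432)–(1.81224, 1.9057, 0)  len=0.4801
  (v6,v11,v7) [++-] → (0.485607, 1.9057, 0.303936)–(1.51976, 1.9057, 0.386909)  len=1.0375
  (v7,v11,v12) [-++] → (0.485607, 1.9057, 0.303936)–(-0.298721, 1.9057, 0.241)  len=0.7868
  (v7,v12,v8) [-+-] → (-0.298721, 1.9057, 0.241)–(-0.298721, 1.9057, 0.199829)  len=0.0412
  (v8,v12,v13) [-++] → (-0.298721, 1.9057, 0.199829)–(-0.298721, 1.9057, -0.241)  len=0.4408
  (v8,v13,v9) [-++] → (-0.298721, 1.9057, -0.241)–(1.51976, 1.9057, -0.386909)  len=1.8243
  (v10,v15,v11) [+-+] → (-1.5553, 1.9057, 0)–(-1.30943, 1.9057, 0.234154)  len=0.3395
  (v11,v15,v16) [+--] → (-1.30943, 1.9057, 0.234154)–(-1.14593, 1.9057, 0.3899)  len=0.2258
  (v11,v16,v12) [+-+] → (-1.14593, 1.9057, 0.3899)–(-0.508307, 1.9057, 0.24657)  len=0.6535
  (v12,v16,v17) [+--] → (-0.508307, 1.9057, 0.24657)–(-0.48353, 1.9057, 0.241)  len=0.0254
  (v12,v17,v13) [+-+] → (-0.48353, 1.9057, 0.241)–(-0.48353, 1.9057, -0.226304)  len=0.4673
  (v13,v17,v18) [+--] → (-0.48353, 1.9057, -0.226304)–(-0.48353, 1.9057, -0.241)  len=0.0147
  (v13,v18,v14) [+-+] → (-0.48353, 1.9057, -0.241)–(-0.937246, 1.9057, -0.342992)  len=0.4650
  (v14,v18,v19) [+--] → (-0.937246, 1.9057, -0.342992)–(-1.14593, 1.9057, -0.3899)  len=0.2139
  (v14,v19,v10) [+-+] → (-1.14593, 1.9057, -0.3899)–(-1.36194, 1.9057, -0.184203)  len=0.2983
  (v10,v19,v15) [+--] → (-1.36194, 1.9057, -0.184203)–(-1.5553, 1.9057, 0)  len=0.2671

Chained into 2 loop(s):
  loop 1: 12 segments, perimeter = 5.1139
  loop 2: 10 segments, perimeter = 2.9705
Total perimeter = 8.084

loops=2 perimeter=8.084


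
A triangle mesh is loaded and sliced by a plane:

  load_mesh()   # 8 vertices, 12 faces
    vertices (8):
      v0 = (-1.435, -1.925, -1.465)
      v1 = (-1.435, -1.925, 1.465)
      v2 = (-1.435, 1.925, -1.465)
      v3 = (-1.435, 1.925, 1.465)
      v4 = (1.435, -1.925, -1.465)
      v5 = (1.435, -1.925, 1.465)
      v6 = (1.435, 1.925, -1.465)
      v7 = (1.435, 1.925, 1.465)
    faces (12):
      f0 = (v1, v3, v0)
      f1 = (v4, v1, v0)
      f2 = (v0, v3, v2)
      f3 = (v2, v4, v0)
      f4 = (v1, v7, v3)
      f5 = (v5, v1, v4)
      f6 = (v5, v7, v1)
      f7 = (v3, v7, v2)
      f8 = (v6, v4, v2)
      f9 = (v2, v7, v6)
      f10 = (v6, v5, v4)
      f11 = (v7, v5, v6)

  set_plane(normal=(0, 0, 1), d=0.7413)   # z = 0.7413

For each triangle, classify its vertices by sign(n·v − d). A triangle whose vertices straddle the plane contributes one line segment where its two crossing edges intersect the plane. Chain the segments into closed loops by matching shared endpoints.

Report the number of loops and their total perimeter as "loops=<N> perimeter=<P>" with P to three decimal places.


Straddling triangles (8 of 12):
  (v1,v3,v0) [++-] → (-1.435, 0.974063, 0.7413)–(-1.435, -1.925, 0.7413)  len=2.8991
  (v4,v1,v0) [-+-] → (-0.72612, -1.925, 0.7413)–(-1.435, -1.925, 0.7413)  len=0.7089
  (v0,v3,v2) [-+-] → (-1.435, 0.974063, 0.7413)–(-1.435, 1.925, 0.7413)  len=0.9509
  (v5,v1,v4) [++-] → (-0.72612, -1.925, 0.7413)–(1.435, -1.925, 0.7413)  len=2.1611
  (v3,v7,v2) [++-] → (0.72612, 1.925, 0.7413)–(-1.435, 1.925, 0.7413)  len=2.1611
  (v2,v7,v6) [-+-] → (0.72612, 1.925, 0.7413)–(1.435, 1.925, 0.7413)  len=0.7089
  (v6,v5,v4) [-+-] → (1.435, -0.974063, 0.7413)–(1.435, -1.925, 0.7413)  len=0.9509
  (v7,v5,v6) [++-] → (1.435, -0.974063, 0.7413)–(1.435, 1.925, 0.7413)  len=2.8991

Chained into 1 loop(s):
  loop 1: 8 segments, perimeter = 13.4400
Total perimeter = 13.440

loops=1 perimeter=13.440


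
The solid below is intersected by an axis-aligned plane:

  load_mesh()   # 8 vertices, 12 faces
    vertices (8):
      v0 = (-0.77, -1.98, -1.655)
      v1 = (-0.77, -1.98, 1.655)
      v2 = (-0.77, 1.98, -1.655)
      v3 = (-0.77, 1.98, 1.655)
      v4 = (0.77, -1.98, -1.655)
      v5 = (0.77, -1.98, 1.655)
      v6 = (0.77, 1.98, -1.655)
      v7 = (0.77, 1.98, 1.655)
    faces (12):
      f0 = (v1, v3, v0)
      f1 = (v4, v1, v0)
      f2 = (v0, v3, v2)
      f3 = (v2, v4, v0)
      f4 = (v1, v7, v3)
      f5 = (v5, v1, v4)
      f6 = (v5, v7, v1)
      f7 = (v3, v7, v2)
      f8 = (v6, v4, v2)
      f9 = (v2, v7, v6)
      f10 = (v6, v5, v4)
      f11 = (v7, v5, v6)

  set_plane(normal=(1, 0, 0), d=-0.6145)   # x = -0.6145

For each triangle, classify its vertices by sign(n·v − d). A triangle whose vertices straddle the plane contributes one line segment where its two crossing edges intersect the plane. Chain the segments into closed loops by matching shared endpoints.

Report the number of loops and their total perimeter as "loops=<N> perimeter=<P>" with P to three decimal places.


loops=1 perimeter=14.540

Straddling triangles (8 of 12):
  (v4,v1,v0) [+--] → (-0.6145, -1.98, 1.32078)–(-0.6145, -1.98, -1.655)  len=2.9758
  (v2,v4,v0) [-+-] → (-0.6145, 1.58014, -1.655)–(-0.6145, -1.98, -1.655)  len=3.5601
  (v1,v7,v3) [-+-] → (-0.6145, -1.58014, 1.655)–(-0.6145, 1.98, 1.655)  len=3.5601
  (v5,v1,v4) [+-+] → (-0.6145, -1.98, 1.655)–(-0.6145, -1.98, 1.32078)  len=0.3342
  (v5,v7,v1) [++-] → (-0.6145, -1.58014, 1.655)–(-0.6145, -1.98, 1.655)  len=0.3999
  (v3,v7,v2) [-+-] → (-0.6145, 1.98, 1.655)–(-0.6145, 1.98, -1.32078)  len=2.9758
  (v6,v4,v2) [++-] → (-0.6145, 1.58014, -1.655)–(-0.6145, 1.98, -1.655)  len=0.3999
  (v2,v7,v6) [-++] → (-0.6145, 1.98, -1.32078)–(-0.6145, 1.98, -1.655)  len=0.3342

Chained into 1 loop(s):
  loop 1: 8 segments, perimeter = 14.5400
Total perimeter = 14.540


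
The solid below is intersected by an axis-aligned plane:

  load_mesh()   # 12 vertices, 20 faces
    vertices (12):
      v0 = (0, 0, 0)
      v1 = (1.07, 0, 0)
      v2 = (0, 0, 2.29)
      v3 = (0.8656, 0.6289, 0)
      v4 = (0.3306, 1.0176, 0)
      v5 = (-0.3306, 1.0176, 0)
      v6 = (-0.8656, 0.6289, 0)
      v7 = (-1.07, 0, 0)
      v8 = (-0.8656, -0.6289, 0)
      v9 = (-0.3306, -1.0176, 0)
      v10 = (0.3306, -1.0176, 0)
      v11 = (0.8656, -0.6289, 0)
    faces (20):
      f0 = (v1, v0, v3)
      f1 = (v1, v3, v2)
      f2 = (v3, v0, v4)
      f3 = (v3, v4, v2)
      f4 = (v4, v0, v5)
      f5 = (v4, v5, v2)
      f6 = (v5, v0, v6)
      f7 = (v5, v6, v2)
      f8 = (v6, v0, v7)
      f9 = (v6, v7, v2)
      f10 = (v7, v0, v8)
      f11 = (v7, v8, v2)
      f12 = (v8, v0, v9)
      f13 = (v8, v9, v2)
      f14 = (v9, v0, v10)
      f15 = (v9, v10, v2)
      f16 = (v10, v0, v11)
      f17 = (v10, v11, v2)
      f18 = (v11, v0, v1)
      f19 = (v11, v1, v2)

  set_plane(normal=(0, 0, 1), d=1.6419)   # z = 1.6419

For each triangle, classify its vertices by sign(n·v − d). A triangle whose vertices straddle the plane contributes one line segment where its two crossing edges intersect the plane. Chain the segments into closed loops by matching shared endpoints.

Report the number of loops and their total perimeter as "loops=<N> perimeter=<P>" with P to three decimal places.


Straddling triangles (10 of 20):
  (v1,v3,v2) [--+] → (0.244976, 0.177987, 1.6419)–(0.302824, 0, 1.6419)  len=0.1872
  (v3,v4,v2) [--+] → (0.0935641, 0.287994, 1.6419)–(0.244976, 0.177987, 1.6419)  len=0.1872
  (v4,v5,v2) [--+] → (-0.0935641, 0.287994, 1.6419)–(0.0935641, 0.287994, 1.6419)  len=0.1871
  (v5,v6,v2) [--+] → (-0.244976, 0.177987, 1.6419)–(-0.0935641, 0.287994, 1.6419)  len=0.1872
  (v6,v7,v2) [--+] → (-0.302824, 0, 1.6419)–(-0.244976, 0.177987, 1.6419)  len=0.1872
  (v7,v8,v2) [--+] → (-0.244976, -0.177987, 1.6419)–(-0.302824, 0, 1.6419)  len=0.1872
  (v8,v9,v2) [--+] → (-0.0935641, -0.287994, 1.6419)–(-0.244976, -0.177987, 1.6419)  len=0.1872
  (v9,v10,v2) [--+] → (0.0935641, -0.287994, 1.6419)–(-0.0935641, -0.287994, 1.6419)  len=0.1871
  (v10,v11,v2) [--+] → (0.244976, -0.177987, 1.6419)–(0.0935641, -0.287994, 1.6419)  len=0.1872
  (v11,v1,v2) [--+] → (0.302824, 0, 1.6419)–(0.244976, -0.177987, 1.6419)  len=0.1872

Chained into 1 loop(s):
  loop 1: 10 segments, perimeter = 1.8715
Total perimeter = 1.871

loops=1 perimeter=1.871


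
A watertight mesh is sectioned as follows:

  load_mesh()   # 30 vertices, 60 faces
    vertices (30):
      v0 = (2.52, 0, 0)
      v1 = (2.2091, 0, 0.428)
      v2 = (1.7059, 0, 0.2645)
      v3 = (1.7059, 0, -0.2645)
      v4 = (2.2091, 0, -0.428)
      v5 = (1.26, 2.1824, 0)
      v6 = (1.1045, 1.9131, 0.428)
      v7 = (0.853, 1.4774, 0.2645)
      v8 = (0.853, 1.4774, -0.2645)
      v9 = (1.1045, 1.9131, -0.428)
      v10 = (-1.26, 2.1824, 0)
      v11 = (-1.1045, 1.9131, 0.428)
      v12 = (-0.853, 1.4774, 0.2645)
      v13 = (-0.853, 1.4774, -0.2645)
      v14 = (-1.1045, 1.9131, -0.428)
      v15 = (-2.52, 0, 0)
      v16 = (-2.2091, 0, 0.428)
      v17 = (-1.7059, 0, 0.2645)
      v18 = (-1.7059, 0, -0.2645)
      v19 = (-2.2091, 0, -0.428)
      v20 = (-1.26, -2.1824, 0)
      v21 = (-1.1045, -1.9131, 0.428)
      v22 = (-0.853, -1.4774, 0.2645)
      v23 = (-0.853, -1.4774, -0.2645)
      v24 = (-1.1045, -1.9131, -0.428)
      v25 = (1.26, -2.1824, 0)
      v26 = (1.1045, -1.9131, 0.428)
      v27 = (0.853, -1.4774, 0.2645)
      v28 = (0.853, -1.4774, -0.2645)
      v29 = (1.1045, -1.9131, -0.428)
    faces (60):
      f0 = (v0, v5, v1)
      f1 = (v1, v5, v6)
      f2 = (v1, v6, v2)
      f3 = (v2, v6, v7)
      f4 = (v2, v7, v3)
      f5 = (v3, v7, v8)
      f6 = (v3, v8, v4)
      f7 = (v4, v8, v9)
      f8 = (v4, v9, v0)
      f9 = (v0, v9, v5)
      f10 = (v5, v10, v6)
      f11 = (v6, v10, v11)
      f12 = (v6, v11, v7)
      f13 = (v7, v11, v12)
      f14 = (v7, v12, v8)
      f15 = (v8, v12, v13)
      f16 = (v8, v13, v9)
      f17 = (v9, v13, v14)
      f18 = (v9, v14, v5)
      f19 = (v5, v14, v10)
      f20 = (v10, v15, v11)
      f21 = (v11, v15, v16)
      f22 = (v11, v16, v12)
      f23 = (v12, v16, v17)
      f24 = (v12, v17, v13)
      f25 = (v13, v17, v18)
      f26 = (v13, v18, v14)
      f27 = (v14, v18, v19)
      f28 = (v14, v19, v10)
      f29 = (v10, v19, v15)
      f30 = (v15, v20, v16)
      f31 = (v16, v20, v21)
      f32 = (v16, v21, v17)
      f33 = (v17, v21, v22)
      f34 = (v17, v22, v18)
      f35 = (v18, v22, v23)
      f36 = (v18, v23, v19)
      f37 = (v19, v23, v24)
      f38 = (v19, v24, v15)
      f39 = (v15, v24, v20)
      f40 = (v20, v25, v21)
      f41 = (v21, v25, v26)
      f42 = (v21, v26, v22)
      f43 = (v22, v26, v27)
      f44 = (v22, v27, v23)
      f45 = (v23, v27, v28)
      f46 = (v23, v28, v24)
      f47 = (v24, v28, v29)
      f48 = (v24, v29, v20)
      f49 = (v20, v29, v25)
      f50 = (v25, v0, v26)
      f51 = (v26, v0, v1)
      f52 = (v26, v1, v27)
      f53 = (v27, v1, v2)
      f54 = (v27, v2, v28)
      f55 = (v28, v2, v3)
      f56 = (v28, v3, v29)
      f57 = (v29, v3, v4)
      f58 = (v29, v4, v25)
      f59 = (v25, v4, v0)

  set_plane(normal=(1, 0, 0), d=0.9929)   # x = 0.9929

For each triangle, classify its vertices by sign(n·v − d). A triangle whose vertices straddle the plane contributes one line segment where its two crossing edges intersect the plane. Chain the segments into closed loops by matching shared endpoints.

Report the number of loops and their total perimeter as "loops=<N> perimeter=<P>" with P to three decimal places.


loops=2 perimeter=5.879

Straddling triangles (24 of 60):
  (v2,v6,v7) [++-] → (0.9929, 1.71976, 0.355449)–(0.9929, 1.23506, 0.2645)  len=0.4932
  (v2,v7,v3) [+-+] → (0.9929, 1.23506, 0.2645)–(0.9929, 1.23506, 0.177729)  len=0.0868
  (v3,v7,v8) [+--] → (0.9929, 1.23506, 0.177729)–(0.9929, 1.23506, -0.2645)  len=0.4422
  (v3,v8,v4) [+-+] → (0.9929, 1.23506, -0.2645)–(0.9929, 1.32499, -0.281367)  len=0.0915
  (v4,v8,v9) [+-+] → (0.9929, 1.32499, -0.281367)–(0.9929, 1.71976, -0.355449)  len=0.4017
  (v5,v10,v6) [+-+] → (0.9929, 2.1824, 0)–(0.9929, 1.92581, 0.407799)  len=0.4818
  (v6,v10,v11) [+--] → (0.9929, 1.92581, 0.407799)–(0.9929, 1.9131, 0.428)  len=0.0239
  (v6,v11,v7) [+--] → (0.9929, 1.9131, 0.428)–(0.9929, 1.71976, 0.355449)  len=0.2065
  (v8,v13,v9) [--+] → (0.9929, 1.88826, -0.418679)–(0.9929, 1.71976, -0.355449)  len=0.1800
  (v9,v13,v14) [+--] → (0.9929, 1.88826, -0.418679)–(0.9929, 1.9131, -0.428)  len=0.0265
  (v9,v14,v5) [+-+] → (0.9929, 1.9131, -0.428)–(0.9929, 2.15198, -0.048348)  len=0.4486
  (v5,v14,v10) [+--] → (0.9929, 2.15198, -0.048348)–(0.9929, 2.1824, 0)  len=0.0571
  (v20,v25,v21) [-+-] → (0.9929, -2.1824, 0)–(0.9929, -2.15198, 0.048348)  len=0.0571
  (v21,v25,v26) [-++] → (0.9929, -2.15198, 0.048348)–(0.9929, -1.9131, 0.428)  len=0.4486
  (v21,v26,v22) [-+-] → (0.9929, -1.9131, 0.428)–(0.9929, -1.88826, 0.418679)  len=0.0265
  (v22,v26,v27) [-+-] → (0.9929, -1.88826, 0.418679)–(0.9929, -1.71976, 0.355449)  len=0.1800
  (v24,v28,v29) [--+] → (0.9929, -1.71976, -0.355449)–(0.9929, -1.9131, -0.428)  len=0.2065
  (v24,v29,v20) [-+-] → (0.9929, -1.9131, -0.428)–(0.9929, -1.92581, -0.407799)  len=0.0239
  (v20,v29,v25) [-++] → (0.9929, -1.92581, -0.407799)–(0.9929, -2.1824, 0)  len=0.4818
  (v26,v1,v27) [++-] → (0.9929, -1.32499, 0.281367)–(0.9929, -1.71976, 0.355449)  len=0.4017
  (v27,v1,v2) [-++] → (0.9929, -1.32499, 0.281367)–(0.9929, -1.23506, 0.2645)  len=0.0915
  (v27,v2,v28) [-+-] → (0.9929, -1.23506, 0.2645)–(0.9929, -1.23506, -0.177729)  len=0.4422
  (v28,v2,v3) [-++] → (0.9929, -1.23506, -0.177729)–(0.9929, -1.23506, -0.2645)  len=0.0868
  (v28,v3,v29) [-++] → (0.9929, -1.23506, -0.2645)–(0.9929, -1.71976, -0.355449)  len=0.4932

Chained into 2 loop(s):
  loop 1: 12 segments, perimeter = 2.9397
  loop 2: 12 segments, perimeter = 2.9397
Total perimeter = 5.879


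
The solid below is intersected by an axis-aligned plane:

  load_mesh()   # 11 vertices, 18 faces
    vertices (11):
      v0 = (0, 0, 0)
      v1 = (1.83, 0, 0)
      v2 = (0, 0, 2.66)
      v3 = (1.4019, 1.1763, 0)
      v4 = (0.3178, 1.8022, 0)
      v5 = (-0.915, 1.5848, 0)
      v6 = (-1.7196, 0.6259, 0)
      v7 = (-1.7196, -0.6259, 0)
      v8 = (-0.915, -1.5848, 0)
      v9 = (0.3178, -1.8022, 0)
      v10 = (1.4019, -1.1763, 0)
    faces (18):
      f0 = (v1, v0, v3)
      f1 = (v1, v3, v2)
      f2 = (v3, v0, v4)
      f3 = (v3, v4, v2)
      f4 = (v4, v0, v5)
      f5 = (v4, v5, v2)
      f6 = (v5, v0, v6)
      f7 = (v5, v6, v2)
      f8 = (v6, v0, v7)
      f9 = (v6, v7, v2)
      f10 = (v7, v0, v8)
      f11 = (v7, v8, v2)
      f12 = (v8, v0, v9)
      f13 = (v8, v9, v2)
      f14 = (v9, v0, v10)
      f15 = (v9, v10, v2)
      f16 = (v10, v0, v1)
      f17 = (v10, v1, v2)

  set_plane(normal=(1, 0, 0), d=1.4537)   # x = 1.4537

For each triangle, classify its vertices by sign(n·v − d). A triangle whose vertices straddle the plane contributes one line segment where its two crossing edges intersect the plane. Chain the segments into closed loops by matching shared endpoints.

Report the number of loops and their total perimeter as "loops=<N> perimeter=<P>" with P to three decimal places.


loops=1 perimeter=4.407

Straddling triangles (4 of 18):
  (v1,v0,v3) [+--] → (1.4537, 0, 0)–(1.4537, 1.03397, 0)  len=1.0340
  (v1,v3,v2) [+--] → (1.4537, 1.03397, 0)–(1.4537, 0, 0.546972)  len=1.1697
  (v10,v0,v1) [--+] → (1.4537, 0, 0)–(1.4537, -1.03397, 0)  len=1.0340
  (v10,v1,v2) [-+-] → (1.4537, -1.03397, 0)–(1.4537, 0, 0.546972)  len=1.1697

Chained into 1 loop(s):
  loop 1: 4 segments, perimeter = 4.4074
Total perimeter = 4.407


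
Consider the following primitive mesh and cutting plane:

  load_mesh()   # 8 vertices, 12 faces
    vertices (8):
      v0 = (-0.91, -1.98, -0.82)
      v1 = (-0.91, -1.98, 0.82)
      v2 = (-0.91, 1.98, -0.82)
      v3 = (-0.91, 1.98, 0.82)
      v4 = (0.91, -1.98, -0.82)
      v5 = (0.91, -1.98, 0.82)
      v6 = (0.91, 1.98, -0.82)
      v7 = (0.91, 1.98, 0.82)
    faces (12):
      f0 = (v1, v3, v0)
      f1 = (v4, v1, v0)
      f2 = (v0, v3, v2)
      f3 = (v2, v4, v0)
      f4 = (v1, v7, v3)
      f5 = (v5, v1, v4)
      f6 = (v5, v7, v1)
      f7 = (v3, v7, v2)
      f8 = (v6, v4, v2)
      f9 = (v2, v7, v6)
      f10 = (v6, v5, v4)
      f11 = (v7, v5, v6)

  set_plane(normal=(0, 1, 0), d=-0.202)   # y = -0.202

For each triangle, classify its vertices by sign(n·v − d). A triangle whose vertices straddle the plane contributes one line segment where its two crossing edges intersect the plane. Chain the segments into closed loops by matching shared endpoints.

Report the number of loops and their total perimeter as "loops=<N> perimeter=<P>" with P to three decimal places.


loops=1 perimeter=6.920

Straddling triangles (8 of 12):
  (v1,v3,v0) [-+-] → (-0.91, -0.202, 0.82)–(-0.91, -0.202, -0.0836566)  len=0.9037
  (v0,v3,v2) [-++] → (-0.91, -0.202, -0.0836566)–(-0.91, -0.202, -0.82)  len=0.7363
  (v2,v4,v0) [+--] → (0.0928384, -0.202, -0.82)–(-0.91, -0.202, -0.82)  len=1.0028
  (v1,v7,v3) [-++] → (-0.0928384, -0.202, 0.82)–(-0.91, -0.202, 0.82)  len=0.8172
  (v5,v7,v1) [-+-] → (0.91, -0.202, 0.82)–(-0.0928384, -0.202, 0.82)  len=1.0028
  (v6,v4,v2) [+-+] → (0.91, -0.202, -0.82)–(0.0928384, -0.202, -0.82)  len=0.8172
  (v6,v5,v4) [+--] → (0.91, -0.202, 0.0836566)–(0.91, -0.202, -0.82)  len=0.9037
  (v7,v5,v6) [+-+] → (0.91, -0.202, 0.82)–(0.91, -0.202, 0.0836566)  len=0.7363

Chained into 1 loop(s):
  loop 1: 8 segments, perimeter = 6.9200
Total perimeter = 6.920


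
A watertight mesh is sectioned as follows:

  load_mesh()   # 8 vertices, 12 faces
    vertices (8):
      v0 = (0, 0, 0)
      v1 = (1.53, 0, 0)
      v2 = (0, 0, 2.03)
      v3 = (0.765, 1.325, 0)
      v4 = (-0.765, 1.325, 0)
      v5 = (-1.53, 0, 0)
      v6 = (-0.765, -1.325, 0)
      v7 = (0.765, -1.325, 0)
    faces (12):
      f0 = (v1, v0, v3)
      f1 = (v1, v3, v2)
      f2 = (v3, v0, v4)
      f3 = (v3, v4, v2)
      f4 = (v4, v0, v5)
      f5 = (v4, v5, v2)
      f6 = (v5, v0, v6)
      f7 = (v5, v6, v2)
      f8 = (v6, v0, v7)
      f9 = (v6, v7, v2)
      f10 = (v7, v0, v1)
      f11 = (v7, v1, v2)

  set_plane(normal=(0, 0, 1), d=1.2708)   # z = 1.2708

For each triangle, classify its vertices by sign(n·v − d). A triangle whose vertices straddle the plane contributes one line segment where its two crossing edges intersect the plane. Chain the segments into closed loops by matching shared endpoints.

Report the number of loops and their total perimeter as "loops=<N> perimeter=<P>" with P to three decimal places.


loops=1 perimeter=3.433

Straddling triangles (6 of 12):
  (v1,v3,v2) [--+] → (0.286102, 0.495537, 1.2708)–(0.572205, 0, 1.2708)  len=0.5722
  (v3,v4,v2) [--+] → (-0.286102, 0.495537, 1.2708)–(0.286102, 0.495537, 1.2708)  len=0.5722
  (v4,v5,v2) [--+] → (-0.572205, 0, 1.2708)–(-0.286102, 0.495537, 1.2708)  len=0.5722
  (v5,v6,v2) [--+] → (-0.286102, -0.495537, 1.2708)–(-0.572205, 0, 1.2708)  len=0.5722
  (v6,v7,v2) [--+] → (0.286102, -0.495537, 1.2708)–(-0.286102, -0.495537, 1.2708)  len=0.5722
  (v7,v1,v2) [--+] → (0.572205, 0, 1.2708)–(0.286102, -0.495537, 1.2708)  len=0.5722

Chained into 1 loop(s):
  loop 1: 6 segments, perimeter = 3.4332
Total perimeter = 3.433


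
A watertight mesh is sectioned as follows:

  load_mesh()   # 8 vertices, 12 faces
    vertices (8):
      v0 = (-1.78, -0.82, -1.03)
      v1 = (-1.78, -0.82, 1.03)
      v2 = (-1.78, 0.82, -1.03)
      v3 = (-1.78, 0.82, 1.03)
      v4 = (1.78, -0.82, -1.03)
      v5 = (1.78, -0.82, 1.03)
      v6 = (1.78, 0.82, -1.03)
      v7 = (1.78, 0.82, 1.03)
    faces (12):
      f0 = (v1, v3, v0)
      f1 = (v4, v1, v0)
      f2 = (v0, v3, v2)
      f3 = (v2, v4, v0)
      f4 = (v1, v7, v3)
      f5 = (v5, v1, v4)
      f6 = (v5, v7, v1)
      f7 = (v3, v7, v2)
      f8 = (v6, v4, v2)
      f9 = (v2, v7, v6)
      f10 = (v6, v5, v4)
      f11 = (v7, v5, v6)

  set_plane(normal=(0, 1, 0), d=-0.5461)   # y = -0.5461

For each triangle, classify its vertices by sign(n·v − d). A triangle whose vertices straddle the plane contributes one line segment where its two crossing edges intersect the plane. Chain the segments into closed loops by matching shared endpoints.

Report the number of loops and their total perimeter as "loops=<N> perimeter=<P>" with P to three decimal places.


Straddling triangles (8 of 12):
  (v1,v3,v0) [-+-] → (-1.78, -0.5461, 1.03)–(-1.78, -0.5461, -0.685955)  len=1.7160
  (v0,v3,v2) [-++] → (-1.78, -0.5461, -0.685955)–(-1.78, -0.5461, -1.03)  len=0.3440
  (v2,v4,v0) [+--] → (1.18544, -0.5461, -1.03)–(-1.78, -0.5461, -1.03)  len=2.9654
  (v1,v7,v3) [-++] → (-1.18544, -0.5461, 1.03)–(-1.78, -0.5461, 1.03)  len=0.5946
  (v5,v7,v1) [-+-] → (1.78, -0.5461, 1.03)–(-1.18544, -0.5461, 1.03)  len=2.9654
  (v6,v4,v2) [+-+] → (1.78, -0.5461, -1.03)–(1.18544, -0.5461, -1.03)  len=0.5946
  (v6,v5,v4) [+--] → (1.78, -0.5461, 0.685955)–(1.78, -0.5461, -1.03)  len=1.7160
  (v7,v5,v6) [+-+] → (1.78, -0.5461, 1.03)–(1.78, -0.5461, 0.685955)  len=0.3440

Chained into 1 loop(s):
  loop 1: 8 segments, perimeter = 11.2400
Total perimeter = 11.240

loops=1 perimeter=11.240


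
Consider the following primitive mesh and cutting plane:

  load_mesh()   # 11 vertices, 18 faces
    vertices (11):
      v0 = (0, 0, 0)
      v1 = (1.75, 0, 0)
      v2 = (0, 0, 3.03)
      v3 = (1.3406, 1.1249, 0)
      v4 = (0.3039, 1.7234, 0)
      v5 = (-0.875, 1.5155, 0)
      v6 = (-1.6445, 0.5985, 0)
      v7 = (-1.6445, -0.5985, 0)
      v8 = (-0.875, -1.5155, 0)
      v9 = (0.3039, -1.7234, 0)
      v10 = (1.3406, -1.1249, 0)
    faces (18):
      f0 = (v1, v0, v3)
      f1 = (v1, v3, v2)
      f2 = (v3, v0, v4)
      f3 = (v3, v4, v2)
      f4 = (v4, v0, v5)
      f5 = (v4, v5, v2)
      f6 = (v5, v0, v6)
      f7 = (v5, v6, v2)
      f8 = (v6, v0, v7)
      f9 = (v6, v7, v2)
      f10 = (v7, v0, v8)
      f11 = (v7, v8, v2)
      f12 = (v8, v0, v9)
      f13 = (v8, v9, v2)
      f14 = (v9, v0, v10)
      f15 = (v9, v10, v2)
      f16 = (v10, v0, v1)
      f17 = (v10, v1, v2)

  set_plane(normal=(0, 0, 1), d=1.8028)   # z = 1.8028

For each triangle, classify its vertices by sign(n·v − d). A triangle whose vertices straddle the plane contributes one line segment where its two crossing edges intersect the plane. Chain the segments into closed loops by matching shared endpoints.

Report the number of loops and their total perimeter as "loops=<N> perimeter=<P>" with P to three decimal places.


Straddling triangles (9 of 18):
  (v1,v3,v2) [--+] → (0.542965, 0.455603, 1.8028)–(0.708779, 0, 1.8028)  len=0.4848
  (v3,v4,v2) [--+] → (0.123085, 0.698005, 1.8028)–(0.542965, 0.455603, 1.8028)  len=0.4848
  (v4,v5,v2) [--+] → (-0.354389, 0.613803, 1.8028)–(0.123085, 0.698005, 1.8028)  len=0.4848
  (v5,v6,v2) [--+] → (-0.66605, 0.242402, 1.8028)–(-0.354389, 0.613803, 1.8028)  len=0.4848
  (v6,v7,v2) [--+] → (-0.66605, -0.242402, 1.8028)–(-0.66605, 0.242402, 1.8028)  len=0.4848
  (v7,v8,v2) [--+] → (-0.354389, -0.613803, 1.8028)–(-0.66605, -0.242402, 1.8028)  len=0.4848
  (v8,v9,v2) [--+] → (0.123085, -0.698005, 1.8028)–(-0.354389, -0.613803, 1.8028)  len=0.4848
  (v9,v10,v2) [--+] → (0.542965, -0.455603, 1.8028)–(0.123085, -0.698005, 1.8028)  len=0.4848
  (v10,v1,v2) [--+] → (0.708779, 0, 1.8028)–(0.542965, -0.455603, 1.8028)  len=0.4848

Chained into 1 loop(s):
  loop 1: 9 segments, perimeter = 4.3635
Total perimeter = 4.364

loops=1 perimeter=4.364


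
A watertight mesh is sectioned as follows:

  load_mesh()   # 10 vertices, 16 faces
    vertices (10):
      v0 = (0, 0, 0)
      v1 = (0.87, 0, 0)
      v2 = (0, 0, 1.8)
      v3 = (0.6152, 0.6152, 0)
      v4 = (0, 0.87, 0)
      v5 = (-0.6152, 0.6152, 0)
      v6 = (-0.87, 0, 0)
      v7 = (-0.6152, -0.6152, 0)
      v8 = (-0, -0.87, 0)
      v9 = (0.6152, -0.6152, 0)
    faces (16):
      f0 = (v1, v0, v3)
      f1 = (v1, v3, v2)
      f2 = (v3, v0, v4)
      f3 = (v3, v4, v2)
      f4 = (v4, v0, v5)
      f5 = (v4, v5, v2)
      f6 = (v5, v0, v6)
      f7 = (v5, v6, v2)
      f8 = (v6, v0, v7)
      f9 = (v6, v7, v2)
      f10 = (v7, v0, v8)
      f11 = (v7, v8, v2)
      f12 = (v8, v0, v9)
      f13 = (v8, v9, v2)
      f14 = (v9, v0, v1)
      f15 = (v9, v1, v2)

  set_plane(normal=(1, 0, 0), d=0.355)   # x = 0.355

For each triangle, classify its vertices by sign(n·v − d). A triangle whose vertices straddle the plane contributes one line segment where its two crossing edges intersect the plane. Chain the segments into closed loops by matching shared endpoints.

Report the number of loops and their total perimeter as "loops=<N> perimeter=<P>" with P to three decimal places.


Straddling triangles (8 of 16):
  (v1,v0,v3) [+-+] → (0.355, 0, 0)–(0.355, 0.355, 0)  len=0.3550
  (v1,v3,v2) [++-] → (0.355, 0.355, 0.761313)–(0.355, 0, 1.06552)  len=0.4675
  (v3,v0,v4) [+--] → (0.355, 0.355, 0)–(0.355, 0.722968, 0)  len=0.3680
  (v3,v4,v2) [+--] → (0.355, 0.722968, 0)–(0.355, 0.355, 0.761313)  len=0.8456
  (v8,v0,v9) [--+] → (0.355, -0.355, 0)–(0.355, -0.722968, 0)  len=0.3680
  (v8,v9,v2) [-+-] → (0.355, -0.722968, 0)–(0.355, -0.355, 0.761313)  len=0.8456
  (v9,v0,v1) [+-+] → (0.355, -0.355, 0)–(0.355, 0, 0)  len=0.3550
  (v9,v1,v2) [++-] → (0.355, 0, 1.06552)–(0.355, -0.355, 0.761313)  len=0.4675

Chained into 1 loop(s):
  loop 1: 8 segments, perimeter = 4.0721
Total perimeter = 4.072

loops=1 perimeter=4.072


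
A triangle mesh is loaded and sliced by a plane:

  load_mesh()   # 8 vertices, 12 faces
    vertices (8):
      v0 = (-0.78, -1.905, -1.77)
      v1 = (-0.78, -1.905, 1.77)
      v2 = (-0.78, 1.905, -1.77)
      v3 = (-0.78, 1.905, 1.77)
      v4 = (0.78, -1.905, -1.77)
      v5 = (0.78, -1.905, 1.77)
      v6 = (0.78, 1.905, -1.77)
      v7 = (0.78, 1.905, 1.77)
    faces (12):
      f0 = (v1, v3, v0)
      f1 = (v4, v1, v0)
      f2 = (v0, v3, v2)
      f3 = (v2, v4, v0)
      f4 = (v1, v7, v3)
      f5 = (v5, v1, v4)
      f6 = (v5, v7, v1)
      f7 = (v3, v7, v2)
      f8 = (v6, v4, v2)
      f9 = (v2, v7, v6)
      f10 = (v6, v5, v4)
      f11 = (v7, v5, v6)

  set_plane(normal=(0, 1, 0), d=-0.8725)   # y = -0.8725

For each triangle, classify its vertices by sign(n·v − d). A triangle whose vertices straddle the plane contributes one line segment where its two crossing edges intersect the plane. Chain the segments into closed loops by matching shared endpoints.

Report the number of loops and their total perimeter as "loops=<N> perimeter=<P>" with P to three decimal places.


loops=1 perimeter=10.200

Straddling triangles (8 of 12):
  (v1,v3,v0) [-+-] → (-0.78, -0.8725, 1.77)–(-0.78, -0.8725, -0.810669)  len=2.5807
  (v0,v3,v2) [-++] → (-0.78, -0.8725, -0.810669)–(-0.78, -0.8725, -1.77)  len=0.9593
  (v2,v4,v0) [+--] → (0.357244, -0.8725, -1.77)–(-0.78, -0.8725, -1.77)  len=1.1372
  (v1,v7,v3) [-++] → (-0.357244, -0.8725, 1.77)–(-0.78, -0.8725, 1.77)  len=0.4228
  (v5,v7,v1) [-+-] → (0.78, -0.8725, 1.77)–(-0.357244, -0.8725, 1.77)  len=1.1372
  (v6,v4,v2) [+-+] → (0.78, -0.8725, -1.77)–(0.357244, -0.8725, -1.77)  len=0.4228
  (v6,v5,v4) [+--] → (0.78, -0.8725, 0.810669)–(0.78, -0.8725, -1.77)  len=2.5807
  (v7,v5,v6) [+-+] → (0.78, -0.8725, 1.77)–(0.78, -0.8725, 0.810669)  len=0.9593

Chained into 1 loop(s):
  loop 1: 8 segments, perimeter = 10.2000
Total perimeter = 10.200


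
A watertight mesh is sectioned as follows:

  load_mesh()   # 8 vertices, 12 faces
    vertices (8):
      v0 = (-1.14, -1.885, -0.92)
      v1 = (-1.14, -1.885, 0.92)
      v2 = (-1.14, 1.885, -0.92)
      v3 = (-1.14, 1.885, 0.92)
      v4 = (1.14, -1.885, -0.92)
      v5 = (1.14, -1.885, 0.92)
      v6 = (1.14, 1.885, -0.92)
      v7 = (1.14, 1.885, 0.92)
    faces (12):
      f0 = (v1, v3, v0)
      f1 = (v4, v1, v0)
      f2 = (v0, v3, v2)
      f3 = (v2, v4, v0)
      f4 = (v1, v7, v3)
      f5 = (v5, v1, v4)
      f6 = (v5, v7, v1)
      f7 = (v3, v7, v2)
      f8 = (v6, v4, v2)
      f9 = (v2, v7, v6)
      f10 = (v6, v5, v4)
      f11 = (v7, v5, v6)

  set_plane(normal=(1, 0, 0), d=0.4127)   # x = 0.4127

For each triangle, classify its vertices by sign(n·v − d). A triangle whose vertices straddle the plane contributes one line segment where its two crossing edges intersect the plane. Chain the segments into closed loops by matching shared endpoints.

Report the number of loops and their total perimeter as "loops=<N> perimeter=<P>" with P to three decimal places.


Straddling triangles (8 of 12):
  (v4,v1,v0) [+--] → (0.4127, -1.885, -0.333056)–(0.4127, -1.885, -0.92)  len=0.5869
  (v2,v4,v0) [-+-] → (0.4127, -0.682403, -0.92)–(0.4127, -1.885, -0.92)  len=1.2026
  (v1,v7,v3) [-+-] → (0.4127, 0.682403, 0.92)–(0.4127, 1.885, 0.92)  len=1.2026
  (v5,v1,v4) [+-+] → (0.4127, -1.885, 0.92)–(0.4127, -1.885, -0.333056)  len=1.2531
  (v5,v7,v1) [++-] → (0.4127, 0.682403, 0.92)–(0.4127, -1.885, 0.92)  len=2.5674
  (v3,v7,v2) [-+-] → (0.4127, 1.885, 0.92)–(0.4127, 1.885, 0.333056)  len=0.5869
  (v6,v4,v2) [++-] → (0.4127, -0.682403, -0.92)–(0.4127, 1.885, -0.92)  len=2.5674
  (v2,v7,v6) [-++] → (0.4127, 1.885, 0.333056)–(0.4127, 1.885, -0.92)  len=1.2531

Chained into 1 loop(s):
  loop 1: 8 segments, perimeter = 11.2200
Total perimeter = 11.220

loops=1 perimeter=11.220
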